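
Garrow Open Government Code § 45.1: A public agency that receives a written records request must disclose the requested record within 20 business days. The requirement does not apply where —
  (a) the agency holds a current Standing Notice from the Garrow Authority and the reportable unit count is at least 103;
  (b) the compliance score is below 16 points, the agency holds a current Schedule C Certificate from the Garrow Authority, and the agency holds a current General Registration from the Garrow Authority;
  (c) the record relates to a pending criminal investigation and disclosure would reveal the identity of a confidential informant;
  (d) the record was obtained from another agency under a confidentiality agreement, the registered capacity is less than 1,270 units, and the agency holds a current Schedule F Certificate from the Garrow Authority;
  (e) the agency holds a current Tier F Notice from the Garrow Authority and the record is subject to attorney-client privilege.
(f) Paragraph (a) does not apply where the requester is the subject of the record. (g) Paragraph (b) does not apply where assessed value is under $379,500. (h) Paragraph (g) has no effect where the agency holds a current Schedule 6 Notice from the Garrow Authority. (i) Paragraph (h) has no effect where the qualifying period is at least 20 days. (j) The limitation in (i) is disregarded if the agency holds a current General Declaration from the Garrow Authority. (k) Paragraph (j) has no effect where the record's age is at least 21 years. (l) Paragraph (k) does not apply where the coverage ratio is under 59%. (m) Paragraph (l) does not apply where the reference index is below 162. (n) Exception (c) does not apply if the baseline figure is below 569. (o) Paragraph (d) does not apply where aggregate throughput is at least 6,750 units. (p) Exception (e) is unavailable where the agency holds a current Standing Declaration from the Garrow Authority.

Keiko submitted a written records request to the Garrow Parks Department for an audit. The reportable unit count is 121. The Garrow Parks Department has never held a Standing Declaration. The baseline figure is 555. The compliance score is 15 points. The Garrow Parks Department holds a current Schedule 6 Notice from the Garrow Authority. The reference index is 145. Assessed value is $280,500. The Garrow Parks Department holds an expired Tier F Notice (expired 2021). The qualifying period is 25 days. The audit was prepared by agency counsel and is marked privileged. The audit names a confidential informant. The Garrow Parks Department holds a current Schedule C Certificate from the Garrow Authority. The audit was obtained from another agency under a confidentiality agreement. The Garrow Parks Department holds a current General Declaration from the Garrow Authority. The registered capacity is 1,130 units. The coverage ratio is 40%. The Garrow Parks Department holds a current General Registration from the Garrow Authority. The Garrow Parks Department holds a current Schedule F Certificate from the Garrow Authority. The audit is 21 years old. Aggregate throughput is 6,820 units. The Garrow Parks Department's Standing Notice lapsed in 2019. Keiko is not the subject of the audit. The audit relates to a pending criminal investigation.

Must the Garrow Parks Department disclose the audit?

Yes — the Garrow Parks Department must disclose the audit.

Exception (a) requires that the agency holds a current Standing Notice from the Garrow Authority; but the Standing Notice is not current, so (a) is unavailable.
Exception (b)'s conditions are all satisfied: the compliance score is 15 points, below the 16 points limit; a current Schedule C Certificate is held; a current General Registration is held. But: (g) is engaged — assessed value is $280,500, under the $379,500 limit. (h) would limit (g) — a current Schedule 6 Notice is held — but (i) sets (h) aside: (i) is triggered — the qualifying period is 25 days, meeting the 20 days threshold. (j) would limit (i) — a current General Declaration is held — but (k) sets (j) aside: (k) operates against (j): the record's age is 21 years, meeting the 21 years threshold. (l) would limit (k) — the coverage ratio is 40%, under the 59% limit — but (m) sets (l) aside: (m) operates against (l): the reference index is 145, below the 162 limit. (b) is therefore removed.
Exception (c): the audit relates to a pending investigation; the audit names a confidential informant — every condition holds. Turning to paragraph (n): (n) applies — the baseline figure is 555, below the 569 limit. So (c) is unavailable.
All of (d)'s requirements are met (the audit was obtained under a confidentiality agreement; the registered capacity is 1,130 units, less than the 1,270 units limit; a current Schedule F Certificate is held). But applying paragraph (o): (o) operates against (d): aggregate throughput is 6,820 units, meeting the 6,750 units threshold. So (d) is unavailable.
Exception (e) requires that the agency holds a current Tier F Notice from the Garrow Authority; but there is no Tier F Notice in force, so (e) is unavailable.
No exception is made out. the Garrow Parks Department falls within the general rule.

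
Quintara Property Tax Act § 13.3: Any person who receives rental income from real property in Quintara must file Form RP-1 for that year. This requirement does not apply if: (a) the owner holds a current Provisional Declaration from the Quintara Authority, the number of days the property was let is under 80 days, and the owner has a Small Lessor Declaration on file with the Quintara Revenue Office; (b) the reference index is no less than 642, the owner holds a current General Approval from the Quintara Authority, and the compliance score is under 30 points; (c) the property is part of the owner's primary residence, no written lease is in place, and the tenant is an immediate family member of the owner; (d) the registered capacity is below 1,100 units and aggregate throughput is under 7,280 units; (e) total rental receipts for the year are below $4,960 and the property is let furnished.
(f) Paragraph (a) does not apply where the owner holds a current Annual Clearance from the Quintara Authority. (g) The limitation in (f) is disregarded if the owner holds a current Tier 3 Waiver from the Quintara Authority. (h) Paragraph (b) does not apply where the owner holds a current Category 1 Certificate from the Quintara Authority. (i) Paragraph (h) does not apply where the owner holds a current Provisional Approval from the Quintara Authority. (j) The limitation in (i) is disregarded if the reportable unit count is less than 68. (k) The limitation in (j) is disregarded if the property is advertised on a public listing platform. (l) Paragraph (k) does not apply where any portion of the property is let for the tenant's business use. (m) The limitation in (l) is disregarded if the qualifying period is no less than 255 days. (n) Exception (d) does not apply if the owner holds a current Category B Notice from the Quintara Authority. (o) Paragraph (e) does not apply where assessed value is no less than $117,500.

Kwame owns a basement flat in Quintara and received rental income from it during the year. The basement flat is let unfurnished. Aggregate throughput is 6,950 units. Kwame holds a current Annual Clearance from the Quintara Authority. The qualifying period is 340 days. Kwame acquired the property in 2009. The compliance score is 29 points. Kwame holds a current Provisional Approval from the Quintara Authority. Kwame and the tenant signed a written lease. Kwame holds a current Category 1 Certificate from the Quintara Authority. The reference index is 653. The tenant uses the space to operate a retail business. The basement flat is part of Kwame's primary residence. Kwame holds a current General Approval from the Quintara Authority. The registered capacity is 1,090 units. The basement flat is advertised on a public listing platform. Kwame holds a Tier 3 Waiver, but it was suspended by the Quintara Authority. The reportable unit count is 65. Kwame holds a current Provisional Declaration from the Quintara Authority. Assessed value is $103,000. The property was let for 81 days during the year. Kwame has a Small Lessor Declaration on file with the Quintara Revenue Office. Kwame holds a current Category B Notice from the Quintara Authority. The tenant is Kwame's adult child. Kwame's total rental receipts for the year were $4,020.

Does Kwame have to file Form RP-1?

Exception (a) requires that the number of days the property was let is under 80 days; but the number of days the property was let is 81 days, not under 80 days, so (a) is unavailable.
Exception (b)'s conditions are all satisfied: the reference index is 653, meeting the 642 threshold; a current General Approval is held; the compliance score is 29 points, under the 30 points limit. Under paragraphs (h)–(m): (h) would limit (b) — a current Category 1 Certificate is held — but (i) sets (h) aside: (i) operates against (h): a current Provisional Approval is held. (j) operates (the reportable unit count is 65, less than the 68 limit), but is overridden by (k): (k) operates against (j): the property is publicly advertised. (l) is engaged (the space is let for business use), but yields to (m): (m) operates — the qualifying period is 340 days, meeting the 255 days threshold. (b) remains available.
Exception (c) requires that no written lease is in place; but a written lease is in place, so (c) is unavailable.
Exception (d) is satisfied on its face — the registered capacity is 1,090 units, below the 1,100 units limit; aggregate throughput is 6,950 units, under the 7,280 units limit. But: (n) operates — a current Category B Notice is held. (d) is therefore removed.
Exception (e) fails — the property is let unfurnished.

No — exception (b) applies; Kwame is not required to file Form RP-1.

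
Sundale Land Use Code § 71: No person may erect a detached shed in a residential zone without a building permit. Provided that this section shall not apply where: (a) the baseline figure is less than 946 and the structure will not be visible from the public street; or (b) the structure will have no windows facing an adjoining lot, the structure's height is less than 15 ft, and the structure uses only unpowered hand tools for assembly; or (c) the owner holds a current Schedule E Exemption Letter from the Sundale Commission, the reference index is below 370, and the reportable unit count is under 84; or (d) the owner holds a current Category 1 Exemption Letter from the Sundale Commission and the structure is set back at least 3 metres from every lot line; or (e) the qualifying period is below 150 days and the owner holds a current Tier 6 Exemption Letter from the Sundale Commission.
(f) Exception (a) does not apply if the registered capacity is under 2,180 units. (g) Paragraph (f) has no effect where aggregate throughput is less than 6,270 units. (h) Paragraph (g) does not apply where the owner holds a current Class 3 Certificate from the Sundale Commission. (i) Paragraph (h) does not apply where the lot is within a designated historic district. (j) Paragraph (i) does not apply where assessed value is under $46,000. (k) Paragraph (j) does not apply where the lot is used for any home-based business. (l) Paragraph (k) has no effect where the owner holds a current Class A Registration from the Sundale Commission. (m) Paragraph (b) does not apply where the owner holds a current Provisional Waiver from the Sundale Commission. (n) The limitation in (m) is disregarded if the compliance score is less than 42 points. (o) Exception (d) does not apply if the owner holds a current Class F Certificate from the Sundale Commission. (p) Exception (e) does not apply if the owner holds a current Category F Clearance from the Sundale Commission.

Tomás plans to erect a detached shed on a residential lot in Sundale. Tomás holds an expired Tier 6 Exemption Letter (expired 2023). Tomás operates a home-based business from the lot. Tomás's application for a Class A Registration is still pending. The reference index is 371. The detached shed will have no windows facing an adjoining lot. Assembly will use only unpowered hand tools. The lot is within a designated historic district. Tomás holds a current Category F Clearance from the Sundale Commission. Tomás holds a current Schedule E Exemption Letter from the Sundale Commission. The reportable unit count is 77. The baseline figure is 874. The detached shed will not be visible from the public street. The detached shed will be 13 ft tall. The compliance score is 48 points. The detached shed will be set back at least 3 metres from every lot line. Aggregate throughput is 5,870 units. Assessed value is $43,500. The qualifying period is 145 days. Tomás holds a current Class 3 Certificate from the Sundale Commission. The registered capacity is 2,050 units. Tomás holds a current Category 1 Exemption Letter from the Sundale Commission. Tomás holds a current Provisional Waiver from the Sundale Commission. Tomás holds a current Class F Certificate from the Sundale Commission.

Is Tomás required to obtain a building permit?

No — exception (a) applies; Tomás does not need a building permit.

Exception (a): the baseline figure is 874, less than the 946 limit; the structure will not be visible from the street — every condition holds. Under paragraphs (f)–(l): (f) would limit (a) — the registered capacity is 2,050 units, under the 2,180 units limit — but (g) sets (f) aside: (g) is engaged — aggregate throughput is 5,870 units, less than the 6,270 units limit. (h) would limit (g) — a current Class 3 Certificate is held — but (i) sets (h) aside: (i) operates against (h): the lot is in a historic district. (j) is engaged (assessed value is $43,500, under the $46,000 limit), but yields to (k): (k) operates against (j): a home-based business operates on the lot. (l) is not engaged (there is no Class A Registration in force), so (k) stands. (a) remains available.
Exception (b)'s conditions are all satisfied: no windows face an adjoining lot; the structure's height is 13 ft, less than the 15 ft limit; assembly uses only hand tools. Turning to paragraphs (m)–(n): (m) operates against (b): a current Provisional Waiver is held. (n), which would lift (m), is inapplicable — the compliance score is 48 points, not less than 42 points. (b) is therefore removed.
Exception (c) does not apply: the reference index is 371, not below 370.
Exception (d) is satisfied on its face — a current Category 1 Exemption Letter is held; the setback is at least 3 m on every side. But applying paragraph (o): (o) operates against (d): a current Class F Certificate is held. Exception (d) does not apply.
Exception (e) fails — no current Tier 6 Exemption Letter is held.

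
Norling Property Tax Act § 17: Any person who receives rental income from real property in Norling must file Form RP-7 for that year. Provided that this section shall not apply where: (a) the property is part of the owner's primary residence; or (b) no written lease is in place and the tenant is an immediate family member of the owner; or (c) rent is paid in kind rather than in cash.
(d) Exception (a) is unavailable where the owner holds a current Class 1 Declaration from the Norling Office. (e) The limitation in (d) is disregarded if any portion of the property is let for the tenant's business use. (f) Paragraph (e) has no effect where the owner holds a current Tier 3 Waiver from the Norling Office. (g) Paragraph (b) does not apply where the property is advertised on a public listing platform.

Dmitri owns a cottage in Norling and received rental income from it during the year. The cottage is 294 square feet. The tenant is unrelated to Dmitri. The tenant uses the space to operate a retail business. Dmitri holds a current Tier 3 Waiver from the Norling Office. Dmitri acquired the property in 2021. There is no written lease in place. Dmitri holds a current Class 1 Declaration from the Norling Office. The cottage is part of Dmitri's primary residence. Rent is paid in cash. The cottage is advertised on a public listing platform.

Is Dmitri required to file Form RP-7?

Yes — Dmitri must file Form RP-7.

All of (a)'s requirements are met (the cottage is part of the primary residence). But applying paragraphs (d)–(f): (d) is engaged — a current Class 1 Declaration is held. (e) would limit (d) — the space is let for business use — but (f) sets (e) aside: (f) operates against (e): a current Tier 3 Waiver is held. So (a) is unavailable.
Exception (b) fails — the tenant is unrelated to the owner.
Exception (c) requires that rent is paid in kind rather than in cash; but rent is paid in cash, so (c) is unavailable.
Every exception is unavailable, so the rule governs.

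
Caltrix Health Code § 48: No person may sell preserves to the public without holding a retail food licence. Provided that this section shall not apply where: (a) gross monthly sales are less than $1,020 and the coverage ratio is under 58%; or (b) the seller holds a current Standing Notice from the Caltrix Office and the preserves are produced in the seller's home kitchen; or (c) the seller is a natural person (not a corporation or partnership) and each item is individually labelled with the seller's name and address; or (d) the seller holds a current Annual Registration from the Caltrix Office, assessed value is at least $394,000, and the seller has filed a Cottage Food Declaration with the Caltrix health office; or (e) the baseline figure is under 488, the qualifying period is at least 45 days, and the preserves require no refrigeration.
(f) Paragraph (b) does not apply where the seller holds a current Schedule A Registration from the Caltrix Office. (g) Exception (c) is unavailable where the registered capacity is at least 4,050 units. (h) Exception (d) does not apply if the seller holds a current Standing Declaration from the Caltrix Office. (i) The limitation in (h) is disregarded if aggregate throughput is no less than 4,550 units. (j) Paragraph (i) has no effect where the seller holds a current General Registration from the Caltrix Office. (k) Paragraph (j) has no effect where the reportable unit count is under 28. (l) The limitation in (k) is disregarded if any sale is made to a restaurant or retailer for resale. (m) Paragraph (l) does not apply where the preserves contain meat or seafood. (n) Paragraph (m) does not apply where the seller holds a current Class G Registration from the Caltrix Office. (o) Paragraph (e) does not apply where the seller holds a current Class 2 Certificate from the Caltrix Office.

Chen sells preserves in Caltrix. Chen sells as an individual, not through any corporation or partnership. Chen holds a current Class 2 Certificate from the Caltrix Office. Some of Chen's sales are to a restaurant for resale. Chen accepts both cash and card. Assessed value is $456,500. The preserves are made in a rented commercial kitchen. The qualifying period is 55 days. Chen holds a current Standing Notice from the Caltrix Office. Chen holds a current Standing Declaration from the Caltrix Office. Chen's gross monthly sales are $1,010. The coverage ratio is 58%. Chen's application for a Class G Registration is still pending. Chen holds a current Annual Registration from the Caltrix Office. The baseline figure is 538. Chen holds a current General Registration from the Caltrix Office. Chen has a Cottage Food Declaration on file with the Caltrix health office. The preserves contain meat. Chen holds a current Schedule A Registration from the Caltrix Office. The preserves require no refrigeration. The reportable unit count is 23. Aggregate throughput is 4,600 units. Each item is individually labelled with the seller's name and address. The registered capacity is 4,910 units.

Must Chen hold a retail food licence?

Exception (a) fails — the coverage ratio is 58%, not under 58%.
Exception (b) fails — the preserves are made in a commercial kitchen, not a home kitchen.
Exception (c)'s conditions are all satisfied: the seller is a natural person; items are individually labelled. But: (g) operates against (c): the registered capacity is 4,910 units, meeting the 4,050 units threshold. So (c) is unavailable.
All of (d)'s requirements are met (a current Annual Registration is held; assessed value is $456,500, meeting the $394,000 threshold; a Cottage Food Declaration is on file). Considering the limiting provisions: (h) would limit (d) — a current Standing Declaration is held — but (i) sets (h) aside: (i) operates against (h): aggregate throughput is 4,600 units, meeting the 4,550 units threshold. (j) is triggered (a current General Registration is held), but yields to (k): (k) is engaged — the reportable unit count is 23, under the 28 limit. (l) would limit (k) — some sales are to a restaurant for resale — but (m) sets (l) aside: (m) applies — the preserves contain meat. (n), which would lift (m), is not engaged — there is no Class G Registration in force. So (d) applies.
Exception (e) does not apply: the baseline figure is 538, not under 488.

No — exception (d) applies; Chen is not required to hold a retail food licence.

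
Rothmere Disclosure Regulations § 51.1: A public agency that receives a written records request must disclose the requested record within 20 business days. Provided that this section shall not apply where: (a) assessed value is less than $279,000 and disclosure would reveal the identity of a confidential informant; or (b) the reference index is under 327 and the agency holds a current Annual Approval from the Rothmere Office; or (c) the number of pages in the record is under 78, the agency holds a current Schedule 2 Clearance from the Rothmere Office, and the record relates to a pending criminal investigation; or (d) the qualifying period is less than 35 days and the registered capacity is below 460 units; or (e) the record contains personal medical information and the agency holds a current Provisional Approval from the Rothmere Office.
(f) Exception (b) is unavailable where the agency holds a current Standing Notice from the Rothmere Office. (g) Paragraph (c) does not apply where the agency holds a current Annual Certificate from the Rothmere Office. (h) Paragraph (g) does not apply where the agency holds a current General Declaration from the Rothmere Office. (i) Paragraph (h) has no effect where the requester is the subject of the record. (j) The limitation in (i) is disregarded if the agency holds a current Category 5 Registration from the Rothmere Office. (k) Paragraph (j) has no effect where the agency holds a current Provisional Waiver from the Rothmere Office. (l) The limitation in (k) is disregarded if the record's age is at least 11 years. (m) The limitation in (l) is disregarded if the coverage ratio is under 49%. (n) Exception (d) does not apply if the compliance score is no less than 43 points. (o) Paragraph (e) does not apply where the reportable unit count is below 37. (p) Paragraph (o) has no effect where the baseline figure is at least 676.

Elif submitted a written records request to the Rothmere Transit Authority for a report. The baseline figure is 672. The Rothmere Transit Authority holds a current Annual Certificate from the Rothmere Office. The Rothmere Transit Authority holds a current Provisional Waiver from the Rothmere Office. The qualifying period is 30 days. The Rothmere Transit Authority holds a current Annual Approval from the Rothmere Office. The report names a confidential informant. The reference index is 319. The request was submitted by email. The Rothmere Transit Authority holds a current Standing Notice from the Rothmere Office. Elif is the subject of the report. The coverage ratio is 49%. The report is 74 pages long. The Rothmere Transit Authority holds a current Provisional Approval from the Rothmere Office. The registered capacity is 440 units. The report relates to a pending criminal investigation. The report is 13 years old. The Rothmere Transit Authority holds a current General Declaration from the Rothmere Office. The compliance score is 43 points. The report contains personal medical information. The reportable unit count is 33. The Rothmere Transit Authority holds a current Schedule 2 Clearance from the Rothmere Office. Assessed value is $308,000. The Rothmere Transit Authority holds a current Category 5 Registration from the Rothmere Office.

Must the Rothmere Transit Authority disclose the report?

No — exception (c) applies; the Rothmere Transit Authority is not required to disclose the report.

Exception (a) does not apply: assessed value is $308,000, not less than $279,000.
All of (b)'s requirements are met (the reference index is 319, under the 327 limit; a current Annual Approval is held). Turning to paragraph (f): (f) operates against (b): a current Standing Notice is held. (b) is therefore removed.
Exception (c) is satisfied on its face — the number of pages in the record is 74, under the 78 limit; a current Schedule 2 Clearance is held; the report relates to a pending investigation. Under paragraphs (g)–(m): (g) would limit (c) — a current Annual Certificate is held — but (h) sets (g) aside: (h) operates against (g): a current General Declaration is held. (i) applies (Elif is the subject of the report), but is itself disapplied by (j): (j) operates — a current Category 5 Registration is held. (k) is engaged (a current Provisional Waiver is held), but is itself disapplied by (l): (l) applies — the record's age is 13 years, meeting the 11 years threshold. (m), which would lift (l), is inapplicable — the coverage ratio is 49%, not under 49%. (c) remains available.
Exception (d): the qualifying period is 30 days, less than the 35 days limit; the registered capacity is 440 units, below the 460 units limit — every condition holds. But: (n) is triggered — the compliance score is 43 points, meeting the 43 points threshold. Exception (d) does not apply.
Exception (e) is satisfied on its face — the report contains personal medical information; a current Provisional Approval is held. But applying paragraphs (o)–(p): (o) operates against (e): the reportable unit count is 33, below the 37 limit. (p), which would lift (o), does not operate here — the baseline figure is 672, short of 676. Exception (e) does not apply.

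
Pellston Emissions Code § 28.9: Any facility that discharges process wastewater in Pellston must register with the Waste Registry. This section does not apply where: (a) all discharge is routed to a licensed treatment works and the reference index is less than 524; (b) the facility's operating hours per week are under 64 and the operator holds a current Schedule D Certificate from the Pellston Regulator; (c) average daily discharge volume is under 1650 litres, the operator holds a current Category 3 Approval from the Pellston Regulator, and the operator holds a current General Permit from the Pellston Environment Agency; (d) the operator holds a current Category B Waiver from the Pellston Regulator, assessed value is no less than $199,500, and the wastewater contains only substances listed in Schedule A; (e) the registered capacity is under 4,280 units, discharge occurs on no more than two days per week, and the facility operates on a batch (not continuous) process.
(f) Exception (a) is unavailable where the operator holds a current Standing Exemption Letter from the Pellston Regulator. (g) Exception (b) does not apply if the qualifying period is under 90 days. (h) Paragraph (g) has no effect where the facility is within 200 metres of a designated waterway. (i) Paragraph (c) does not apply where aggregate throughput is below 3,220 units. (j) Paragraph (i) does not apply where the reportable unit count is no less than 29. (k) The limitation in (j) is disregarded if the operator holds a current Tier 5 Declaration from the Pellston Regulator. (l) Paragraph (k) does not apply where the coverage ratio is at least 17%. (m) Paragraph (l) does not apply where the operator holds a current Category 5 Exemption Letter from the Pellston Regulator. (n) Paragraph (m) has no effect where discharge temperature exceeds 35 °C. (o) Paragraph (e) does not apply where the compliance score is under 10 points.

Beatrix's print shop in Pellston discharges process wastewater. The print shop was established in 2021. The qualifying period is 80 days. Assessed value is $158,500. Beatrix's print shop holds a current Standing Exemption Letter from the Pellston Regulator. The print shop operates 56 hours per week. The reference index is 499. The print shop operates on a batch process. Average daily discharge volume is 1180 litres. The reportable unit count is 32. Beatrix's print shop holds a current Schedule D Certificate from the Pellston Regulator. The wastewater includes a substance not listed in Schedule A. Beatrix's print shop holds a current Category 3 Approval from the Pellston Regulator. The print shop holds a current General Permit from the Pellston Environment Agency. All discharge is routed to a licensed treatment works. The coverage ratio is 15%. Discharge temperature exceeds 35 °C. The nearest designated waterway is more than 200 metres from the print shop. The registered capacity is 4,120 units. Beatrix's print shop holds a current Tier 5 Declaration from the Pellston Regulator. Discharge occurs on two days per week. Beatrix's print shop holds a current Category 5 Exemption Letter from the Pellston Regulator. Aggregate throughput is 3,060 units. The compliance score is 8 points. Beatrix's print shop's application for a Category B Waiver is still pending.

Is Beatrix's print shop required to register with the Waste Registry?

Exception (a): discharge is routed to a licensed treatment works; the reference index is 499, less than the 524 limit — every condition holds. But: (f) operates — a current Standing Exemption Letter is held. Exception (a) does not apply.
Exception (b)'s conditions are all satisfied: the facility's operating hours per week are 56, under the 64 limit; a current Schedule D Certificate is held. But: (g) operates against (b): the qualifying period is 80 days, under the 90 days limit. (h) is not engaged (the print shop is more than 200 m from any designated waterway), so (g) stands. So (b) is unavailable.
Exception (c): average daily discharge volume is 1180 litres, under the 1650 litres limit; a current Category 3 Approval is held; a current General Permit is held — every condition holds. But applying paragraphs (i)–(n): (i) operates — aggregate throughput is 3,060 units, below the 3,220 units limit. (j) is triggered (the reportable unit count is 32, meeting the 29 threshold), but is itself disapplied by (k): (k) operates against (j): a current Tier 5 Declaration is held. (l) is not engaged (the coverage ratio is 15%, short of 17%), so (k) stands. (c) is therefore removed.
Exception (d) does not apply: there is no Category B Waiver in force.
Exception (e)'s conditions are all satisfied: the registered capacity is 4,120 units, under the 4,280 units limit; discharge occurs on no more than two days per week; the facility operates on a batch process. But: (o) operates against (e): the compliance score is 8 points, under the 10 points limit. Exception (e) does not apply.
None of the exceptions is available; § 28.9 applies in full.

Yes — Beatrix's print shop must register with the Waste Registry.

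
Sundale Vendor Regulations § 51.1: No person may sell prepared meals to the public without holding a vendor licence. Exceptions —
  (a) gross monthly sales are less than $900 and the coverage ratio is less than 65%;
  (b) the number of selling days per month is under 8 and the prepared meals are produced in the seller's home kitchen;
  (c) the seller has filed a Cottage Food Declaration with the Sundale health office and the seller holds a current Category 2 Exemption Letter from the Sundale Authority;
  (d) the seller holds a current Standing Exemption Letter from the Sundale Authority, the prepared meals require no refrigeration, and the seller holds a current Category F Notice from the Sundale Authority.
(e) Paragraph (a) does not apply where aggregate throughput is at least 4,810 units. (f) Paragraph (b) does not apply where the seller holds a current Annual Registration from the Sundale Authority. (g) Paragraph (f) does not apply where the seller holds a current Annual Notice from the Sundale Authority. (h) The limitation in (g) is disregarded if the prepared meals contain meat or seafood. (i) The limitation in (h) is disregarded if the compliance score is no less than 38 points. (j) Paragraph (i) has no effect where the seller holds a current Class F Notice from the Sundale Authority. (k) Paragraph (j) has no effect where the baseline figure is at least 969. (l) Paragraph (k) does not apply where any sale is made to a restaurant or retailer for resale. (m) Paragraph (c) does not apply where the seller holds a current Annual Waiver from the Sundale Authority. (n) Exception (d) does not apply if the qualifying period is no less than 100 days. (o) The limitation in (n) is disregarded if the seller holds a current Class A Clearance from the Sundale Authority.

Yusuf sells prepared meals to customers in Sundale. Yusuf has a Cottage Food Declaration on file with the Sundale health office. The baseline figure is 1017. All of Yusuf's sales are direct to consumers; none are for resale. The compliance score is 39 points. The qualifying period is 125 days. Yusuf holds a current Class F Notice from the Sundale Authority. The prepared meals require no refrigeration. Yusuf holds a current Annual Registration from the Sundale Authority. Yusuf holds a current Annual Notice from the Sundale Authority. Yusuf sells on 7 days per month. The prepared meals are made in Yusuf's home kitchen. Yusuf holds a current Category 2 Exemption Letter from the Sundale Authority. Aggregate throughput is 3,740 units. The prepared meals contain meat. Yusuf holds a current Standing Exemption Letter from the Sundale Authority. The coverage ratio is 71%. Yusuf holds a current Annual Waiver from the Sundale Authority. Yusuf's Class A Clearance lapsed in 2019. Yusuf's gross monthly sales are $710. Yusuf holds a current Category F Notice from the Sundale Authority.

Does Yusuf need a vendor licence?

Exception (a) does not apply: the coverage ratio is 71%, not less than 65%.
Exception (b) is satisfied on its face — the number of selling days per month is 7, under the 8 limit; the prepared meals are home-kitchen produced. Under paragraphs (f)–(l): (f) would limit (b) — a current Annual Registration is held — but (g) sets (f) aside: (g) operates against (f): a current Annual Notice is held. (h) operates (the prepared meals contain meat), but is itself disapplied by (i): (i) operates against (h): the compliance score is 39 points, meeting the 38 points threshold. (j) would limit (i) — a current Class F Notice is held — but (k) sets (j) aside: (k) operates against (j): the baseline figure is 1,017, meeting the 969 threshold. (l), which would lift (k), does not operate here — no sales are for resale. So (b) applies.
All of (c)'s requirements are met (a Cottage Food Declaration is on file; a current Category 2 Exemption Letter is held). But applying paragraph (m): (m) is engaged — a current Annual Waiver is held. So (c) is unavailable.
All of (d)'s requirements are met (a current Standing Exemption Letter is held; the prepared meals are shelf-stable; a current Category F Notice is held). But: (n) is engaged — the qualifying period is 125 days, meeting the 100 days threshold. (o) does not operate here (the Class A Clearance is not current), so (n) stands. (d) is therefore removed.

No — exception (b) applies; Yusuf is not required to hold a vendor licence.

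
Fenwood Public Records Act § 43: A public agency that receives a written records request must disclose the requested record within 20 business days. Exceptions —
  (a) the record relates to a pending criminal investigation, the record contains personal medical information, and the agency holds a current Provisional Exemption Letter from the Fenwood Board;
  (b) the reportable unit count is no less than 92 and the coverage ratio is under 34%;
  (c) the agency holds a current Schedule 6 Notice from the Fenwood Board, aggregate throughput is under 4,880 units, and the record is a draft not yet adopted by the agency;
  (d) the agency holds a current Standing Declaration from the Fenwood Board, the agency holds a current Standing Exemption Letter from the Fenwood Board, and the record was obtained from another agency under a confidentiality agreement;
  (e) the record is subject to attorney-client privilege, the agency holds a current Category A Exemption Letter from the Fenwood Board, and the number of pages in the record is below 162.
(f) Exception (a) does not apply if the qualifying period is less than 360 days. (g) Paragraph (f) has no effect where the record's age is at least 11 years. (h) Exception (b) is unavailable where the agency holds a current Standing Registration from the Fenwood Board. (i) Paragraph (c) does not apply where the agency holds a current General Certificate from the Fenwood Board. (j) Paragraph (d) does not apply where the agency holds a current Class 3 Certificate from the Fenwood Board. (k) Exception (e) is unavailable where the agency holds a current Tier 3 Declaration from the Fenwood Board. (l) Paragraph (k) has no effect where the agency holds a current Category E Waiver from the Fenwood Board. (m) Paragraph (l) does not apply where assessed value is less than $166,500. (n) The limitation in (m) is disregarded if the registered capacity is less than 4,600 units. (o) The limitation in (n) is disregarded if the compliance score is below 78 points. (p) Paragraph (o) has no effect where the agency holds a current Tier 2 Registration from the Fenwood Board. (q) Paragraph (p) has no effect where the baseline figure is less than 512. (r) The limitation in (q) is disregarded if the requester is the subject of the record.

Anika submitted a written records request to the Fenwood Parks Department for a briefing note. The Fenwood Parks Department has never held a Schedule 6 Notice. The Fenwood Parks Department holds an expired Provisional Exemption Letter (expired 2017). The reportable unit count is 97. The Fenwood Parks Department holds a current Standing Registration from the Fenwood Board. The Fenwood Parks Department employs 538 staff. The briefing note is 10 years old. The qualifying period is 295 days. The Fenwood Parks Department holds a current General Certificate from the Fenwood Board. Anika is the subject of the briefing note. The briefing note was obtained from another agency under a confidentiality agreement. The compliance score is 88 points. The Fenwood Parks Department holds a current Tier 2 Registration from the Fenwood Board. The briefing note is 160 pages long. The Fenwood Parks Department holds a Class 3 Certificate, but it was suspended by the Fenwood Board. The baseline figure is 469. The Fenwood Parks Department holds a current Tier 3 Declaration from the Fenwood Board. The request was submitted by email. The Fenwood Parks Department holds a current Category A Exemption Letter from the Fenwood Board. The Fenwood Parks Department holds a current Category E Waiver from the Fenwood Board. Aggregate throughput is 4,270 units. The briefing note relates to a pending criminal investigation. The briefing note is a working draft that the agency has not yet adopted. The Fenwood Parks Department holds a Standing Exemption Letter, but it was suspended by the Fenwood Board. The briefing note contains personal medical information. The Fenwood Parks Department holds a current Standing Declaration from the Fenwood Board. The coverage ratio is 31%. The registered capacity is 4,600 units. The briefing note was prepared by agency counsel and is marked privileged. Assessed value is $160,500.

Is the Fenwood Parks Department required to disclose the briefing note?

Yes — the Fenwood Parks Department must disclose the briefing note.

Exception (a) fails — there is no Provisional Exemption Letter in force.
Exception (b)'s conditions are all satisfied: the reportable unit count is 97, meeting the 92 threshold; the coverage ratio is 31%, under the 34% limit. But: (h) is triggered — a current Standing Registration is held. So (b) is unavailable.
Exception (c) does not apply: the Schedule 6 Notice is not current.
Exception (d) requires that the agency holds a current Standing Exemption Letter from the Fenwood Board; but the Standing Exemption Letter is not current, so (d) is unavailable.
All of (e)'s requirements are met (the briefing note is privileged; a current Category A Exemption Letter is held; the number of pages in the record is 160, below the 162 limit). However, paragraphs (k)–(r) must be considered: (k) operates against (e): a current Tier 3 Declaration is held. (l) is triggered (a current Category E Waiver is held), but yields to (m): (m) operates — assessed value is $160,500, less than the $166,500 limit. (n), which would lift (m), is not engaged — the registered capacity is 4,600 units, not less than 4,600 units. Exception (e) does not apply.
No exception displaces § 43.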